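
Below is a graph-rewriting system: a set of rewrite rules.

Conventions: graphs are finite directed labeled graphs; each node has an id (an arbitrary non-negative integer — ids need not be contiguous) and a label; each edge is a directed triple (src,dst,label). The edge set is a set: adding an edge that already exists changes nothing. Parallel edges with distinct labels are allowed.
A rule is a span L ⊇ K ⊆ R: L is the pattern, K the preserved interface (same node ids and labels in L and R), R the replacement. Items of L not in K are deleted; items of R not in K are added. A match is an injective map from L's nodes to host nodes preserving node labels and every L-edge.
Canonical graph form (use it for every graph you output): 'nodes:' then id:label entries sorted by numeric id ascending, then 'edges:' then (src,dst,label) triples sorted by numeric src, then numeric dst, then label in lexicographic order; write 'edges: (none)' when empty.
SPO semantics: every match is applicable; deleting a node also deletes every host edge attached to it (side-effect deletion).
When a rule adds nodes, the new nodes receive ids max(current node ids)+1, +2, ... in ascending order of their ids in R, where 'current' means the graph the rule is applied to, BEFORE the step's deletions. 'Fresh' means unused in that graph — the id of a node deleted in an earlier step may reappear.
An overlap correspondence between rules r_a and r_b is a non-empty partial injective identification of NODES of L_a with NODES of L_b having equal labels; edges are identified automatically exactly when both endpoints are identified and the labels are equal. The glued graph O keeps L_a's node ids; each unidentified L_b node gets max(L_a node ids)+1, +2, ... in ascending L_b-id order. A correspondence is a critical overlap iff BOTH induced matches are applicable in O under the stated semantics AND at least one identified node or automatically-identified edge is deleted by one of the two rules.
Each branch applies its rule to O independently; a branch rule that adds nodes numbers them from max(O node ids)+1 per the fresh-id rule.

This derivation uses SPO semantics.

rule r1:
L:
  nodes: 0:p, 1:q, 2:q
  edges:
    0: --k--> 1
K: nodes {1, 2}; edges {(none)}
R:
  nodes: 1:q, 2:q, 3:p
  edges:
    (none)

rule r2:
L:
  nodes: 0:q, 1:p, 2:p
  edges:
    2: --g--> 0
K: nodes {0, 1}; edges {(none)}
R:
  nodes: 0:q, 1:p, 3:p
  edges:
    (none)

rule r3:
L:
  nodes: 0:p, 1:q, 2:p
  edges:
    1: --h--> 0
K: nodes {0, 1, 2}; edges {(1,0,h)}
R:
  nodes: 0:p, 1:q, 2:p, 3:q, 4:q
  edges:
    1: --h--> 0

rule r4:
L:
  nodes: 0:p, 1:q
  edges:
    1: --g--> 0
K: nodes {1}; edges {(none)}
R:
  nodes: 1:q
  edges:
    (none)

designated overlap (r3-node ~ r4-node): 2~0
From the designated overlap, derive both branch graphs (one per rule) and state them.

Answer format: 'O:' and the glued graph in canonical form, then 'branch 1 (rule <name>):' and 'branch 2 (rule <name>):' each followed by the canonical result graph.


O:
nodes: 0:p, 1:q, 2:p, 3:q
edges: (1,0,h); (3,2,g)
branch 1 (rule r3):
nodes: 0:p, 1:q, 2:p, 3:q, 4:q, 5:q
edges: (1,0,h); (3,2,g)
branch 2 (rule r4):
nodes: 0:p, 1:q, 3:q
edges: (1,0,h)


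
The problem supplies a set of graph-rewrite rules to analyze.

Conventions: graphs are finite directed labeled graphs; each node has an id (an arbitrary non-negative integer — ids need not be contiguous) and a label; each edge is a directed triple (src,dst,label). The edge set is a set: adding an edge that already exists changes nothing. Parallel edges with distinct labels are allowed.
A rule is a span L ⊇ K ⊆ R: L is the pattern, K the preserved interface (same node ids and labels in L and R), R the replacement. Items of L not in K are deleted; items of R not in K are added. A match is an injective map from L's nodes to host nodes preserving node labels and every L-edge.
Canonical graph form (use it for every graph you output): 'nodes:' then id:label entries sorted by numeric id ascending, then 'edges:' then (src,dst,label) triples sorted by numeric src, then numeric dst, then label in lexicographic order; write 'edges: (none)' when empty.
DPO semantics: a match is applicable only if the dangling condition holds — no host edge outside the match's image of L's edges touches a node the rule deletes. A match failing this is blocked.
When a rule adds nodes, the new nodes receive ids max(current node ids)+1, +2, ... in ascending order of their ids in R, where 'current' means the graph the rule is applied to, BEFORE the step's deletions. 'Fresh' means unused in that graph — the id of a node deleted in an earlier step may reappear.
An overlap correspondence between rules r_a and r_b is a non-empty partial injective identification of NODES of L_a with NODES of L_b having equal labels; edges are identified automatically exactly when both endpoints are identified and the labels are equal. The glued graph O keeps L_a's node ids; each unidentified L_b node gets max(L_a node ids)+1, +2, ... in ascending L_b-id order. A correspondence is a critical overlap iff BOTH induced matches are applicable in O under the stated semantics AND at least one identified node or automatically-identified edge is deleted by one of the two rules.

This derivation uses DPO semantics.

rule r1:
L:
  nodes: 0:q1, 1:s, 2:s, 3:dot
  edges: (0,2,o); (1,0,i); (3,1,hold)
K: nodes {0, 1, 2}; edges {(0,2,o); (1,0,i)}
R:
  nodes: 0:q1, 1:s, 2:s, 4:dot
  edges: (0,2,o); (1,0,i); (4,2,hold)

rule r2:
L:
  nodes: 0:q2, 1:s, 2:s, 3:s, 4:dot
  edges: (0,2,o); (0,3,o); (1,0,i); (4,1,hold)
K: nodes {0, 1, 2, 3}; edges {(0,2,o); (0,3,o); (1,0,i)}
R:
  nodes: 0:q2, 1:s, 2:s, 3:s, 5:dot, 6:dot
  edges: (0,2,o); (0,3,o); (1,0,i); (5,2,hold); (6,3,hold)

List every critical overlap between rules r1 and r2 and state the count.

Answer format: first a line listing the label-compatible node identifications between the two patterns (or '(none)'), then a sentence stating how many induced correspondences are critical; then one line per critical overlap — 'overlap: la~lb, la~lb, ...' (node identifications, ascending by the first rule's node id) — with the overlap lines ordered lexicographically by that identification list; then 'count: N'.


label-compatible node identifications between L(r1) and L(r2): 1~1, 1~2, 1~3, 2~1, 2~2, 2~3, 3~4
3 of the induced correspondences are critical overlaps of r1 and r2.
overlap: 1~1, 2~2, 3~4
overlap: 1~1, 2~3, 3~4
overlap: 1~1, 3~4
count: 3


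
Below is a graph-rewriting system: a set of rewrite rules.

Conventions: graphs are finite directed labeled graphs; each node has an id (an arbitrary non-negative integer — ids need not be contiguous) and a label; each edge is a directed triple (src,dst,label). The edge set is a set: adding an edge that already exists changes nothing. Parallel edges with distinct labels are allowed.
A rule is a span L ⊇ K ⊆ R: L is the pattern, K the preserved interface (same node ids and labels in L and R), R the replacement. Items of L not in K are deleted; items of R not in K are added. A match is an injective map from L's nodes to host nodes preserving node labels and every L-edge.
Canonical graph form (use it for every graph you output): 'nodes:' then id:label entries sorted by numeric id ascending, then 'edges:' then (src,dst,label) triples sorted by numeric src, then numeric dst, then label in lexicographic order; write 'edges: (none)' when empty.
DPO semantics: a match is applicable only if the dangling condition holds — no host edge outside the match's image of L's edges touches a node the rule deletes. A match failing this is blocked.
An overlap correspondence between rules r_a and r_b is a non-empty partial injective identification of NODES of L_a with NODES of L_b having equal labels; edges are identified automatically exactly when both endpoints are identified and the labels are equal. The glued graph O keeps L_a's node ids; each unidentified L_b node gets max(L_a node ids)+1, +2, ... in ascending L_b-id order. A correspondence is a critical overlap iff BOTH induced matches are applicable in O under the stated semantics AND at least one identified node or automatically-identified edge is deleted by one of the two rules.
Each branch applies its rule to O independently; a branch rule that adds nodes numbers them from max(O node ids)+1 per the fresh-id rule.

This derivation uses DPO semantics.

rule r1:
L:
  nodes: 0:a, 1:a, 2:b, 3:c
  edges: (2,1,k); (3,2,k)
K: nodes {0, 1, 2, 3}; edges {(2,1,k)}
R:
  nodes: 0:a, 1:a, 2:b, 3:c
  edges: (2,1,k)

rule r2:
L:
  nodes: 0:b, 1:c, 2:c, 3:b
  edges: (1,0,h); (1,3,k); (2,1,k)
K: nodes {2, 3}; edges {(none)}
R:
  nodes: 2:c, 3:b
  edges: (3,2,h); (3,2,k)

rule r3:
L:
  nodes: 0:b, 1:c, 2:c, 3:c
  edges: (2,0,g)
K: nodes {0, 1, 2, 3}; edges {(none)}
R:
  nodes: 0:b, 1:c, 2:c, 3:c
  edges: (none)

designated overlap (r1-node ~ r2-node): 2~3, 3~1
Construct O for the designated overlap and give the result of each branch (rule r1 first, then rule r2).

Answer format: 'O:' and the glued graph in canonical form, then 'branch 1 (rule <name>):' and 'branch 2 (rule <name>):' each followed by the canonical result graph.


O:
nodes: 0:a, 1:a, 2:b, 3:c, 4:b, 5:c
edges: (2,1,k); (3,2,k); (3,4,h); (5,3,k)
branch 1 (rule r1):
nodes: 0:a, 1:a, 2:b, 3:c, 4:b, 5:c
edges: (2,1,k); (3,4,h); (5,3,k)
branch 2 (rule r2):
nodes: 0:a, 1:a, 2:b, 5:c
edges: (2,1,k); (2,5,h); (2,5,k)


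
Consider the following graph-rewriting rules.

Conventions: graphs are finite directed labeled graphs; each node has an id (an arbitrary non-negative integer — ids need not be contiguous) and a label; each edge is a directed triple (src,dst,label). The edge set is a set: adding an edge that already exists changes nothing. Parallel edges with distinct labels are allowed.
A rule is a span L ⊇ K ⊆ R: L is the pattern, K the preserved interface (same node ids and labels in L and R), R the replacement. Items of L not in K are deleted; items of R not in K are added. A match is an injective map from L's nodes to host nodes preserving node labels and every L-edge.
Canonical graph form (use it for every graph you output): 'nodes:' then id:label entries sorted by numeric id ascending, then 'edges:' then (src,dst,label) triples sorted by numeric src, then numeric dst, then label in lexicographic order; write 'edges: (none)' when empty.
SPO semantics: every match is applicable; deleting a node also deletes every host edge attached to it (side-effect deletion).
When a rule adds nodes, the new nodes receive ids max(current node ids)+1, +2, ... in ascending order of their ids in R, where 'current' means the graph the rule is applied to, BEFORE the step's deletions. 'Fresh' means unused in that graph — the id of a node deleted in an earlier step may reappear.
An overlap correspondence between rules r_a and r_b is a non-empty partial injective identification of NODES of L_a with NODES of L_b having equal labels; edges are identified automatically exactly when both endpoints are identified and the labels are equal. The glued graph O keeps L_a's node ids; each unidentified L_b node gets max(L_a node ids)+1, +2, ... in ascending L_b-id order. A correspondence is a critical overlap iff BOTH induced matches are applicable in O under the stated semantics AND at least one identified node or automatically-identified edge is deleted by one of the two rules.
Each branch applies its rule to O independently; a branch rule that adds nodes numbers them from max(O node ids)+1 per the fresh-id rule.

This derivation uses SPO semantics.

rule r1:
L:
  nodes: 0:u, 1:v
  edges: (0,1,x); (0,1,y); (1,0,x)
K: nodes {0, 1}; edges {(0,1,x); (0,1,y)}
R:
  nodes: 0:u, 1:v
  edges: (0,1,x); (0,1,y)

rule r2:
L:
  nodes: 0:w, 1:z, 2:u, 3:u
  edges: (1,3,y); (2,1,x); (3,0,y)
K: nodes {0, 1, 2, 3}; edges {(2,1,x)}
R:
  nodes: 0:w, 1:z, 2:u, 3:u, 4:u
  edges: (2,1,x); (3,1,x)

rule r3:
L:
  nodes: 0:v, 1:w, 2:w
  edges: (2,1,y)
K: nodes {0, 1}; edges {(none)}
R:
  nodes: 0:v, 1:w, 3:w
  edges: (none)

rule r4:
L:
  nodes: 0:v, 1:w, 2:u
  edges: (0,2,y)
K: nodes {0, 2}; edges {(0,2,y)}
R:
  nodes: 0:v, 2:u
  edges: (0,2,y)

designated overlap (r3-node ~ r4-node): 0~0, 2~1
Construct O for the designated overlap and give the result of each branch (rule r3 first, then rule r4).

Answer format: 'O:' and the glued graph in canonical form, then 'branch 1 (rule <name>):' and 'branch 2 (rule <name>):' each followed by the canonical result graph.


O:
nodes: 0:v, 1:w, 2:w, 3:u
edges: (0,3,y); (2,1,y)
branch 1 (rule r3):
nodes: 0:v, 1:w, 3:u, 4:w
edges: (0,3,y)
branch 2 (rule r4):
nodes: 0:v, 1:w, 3:u
edges: (0,3,y)


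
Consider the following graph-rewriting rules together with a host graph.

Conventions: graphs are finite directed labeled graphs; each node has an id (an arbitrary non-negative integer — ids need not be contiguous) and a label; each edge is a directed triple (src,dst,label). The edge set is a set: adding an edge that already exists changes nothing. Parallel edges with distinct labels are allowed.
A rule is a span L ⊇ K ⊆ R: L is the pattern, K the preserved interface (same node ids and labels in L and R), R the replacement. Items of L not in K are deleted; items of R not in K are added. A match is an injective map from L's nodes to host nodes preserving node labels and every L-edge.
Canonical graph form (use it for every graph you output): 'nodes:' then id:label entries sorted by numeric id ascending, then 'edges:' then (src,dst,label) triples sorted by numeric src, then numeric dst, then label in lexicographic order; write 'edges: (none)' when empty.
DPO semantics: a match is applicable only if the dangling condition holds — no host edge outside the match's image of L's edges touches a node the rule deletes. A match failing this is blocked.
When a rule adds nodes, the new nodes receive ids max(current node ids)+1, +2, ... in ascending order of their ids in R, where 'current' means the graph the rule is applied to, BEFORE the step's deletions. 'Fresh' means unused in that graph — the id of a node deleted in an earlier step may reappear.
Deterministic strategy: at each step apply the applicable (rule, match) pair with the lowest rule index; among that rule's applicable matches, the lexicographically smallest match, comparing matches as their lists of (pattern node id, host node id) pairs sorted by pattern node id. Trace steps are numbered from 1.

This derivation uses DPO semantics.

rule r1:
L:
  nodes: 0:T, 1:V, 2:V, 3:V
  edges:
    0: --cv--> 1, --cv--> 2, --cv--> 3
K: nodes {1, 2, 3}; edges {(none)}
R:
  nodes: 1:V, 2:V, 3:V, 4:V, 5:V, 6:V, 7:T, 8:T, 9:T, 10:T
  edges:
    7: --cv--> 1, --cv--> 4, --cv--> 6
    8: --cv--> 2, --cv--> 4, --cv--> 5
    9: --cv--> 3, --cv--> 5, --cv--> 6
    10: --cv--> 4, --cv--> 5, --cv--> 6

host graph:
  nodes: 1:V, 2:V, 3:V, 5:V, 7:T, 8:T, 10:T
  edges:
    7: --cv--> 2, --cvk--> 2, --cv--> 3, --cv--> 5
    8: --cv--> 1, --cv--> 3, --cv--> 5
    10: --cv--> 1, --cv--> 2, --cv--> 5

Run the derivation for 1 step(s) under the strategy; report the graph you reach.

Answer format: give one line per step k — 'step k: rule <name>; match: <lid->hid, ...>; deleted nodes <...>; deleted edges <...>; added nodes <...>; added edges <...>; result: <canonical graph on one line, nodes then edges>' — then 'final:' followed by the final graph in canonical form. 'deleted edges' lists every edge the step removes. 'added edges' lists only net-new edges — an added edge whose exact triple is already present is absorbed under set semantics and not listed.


step 1: rule r1; match: 0->8, 1->1, 2->3, 3->5; deleted nodes 8; deleted edges (8,1,cv); (8,3,cv); (8,5,cv); added nodes 11, 12, 13, 14, 15, 16, 17; added edges (14,1,cv); (14,11,cv); (14,13,cv); (15,3,cv); (15,11,cv); (15,12,cv); (16,5,cv); (16,12,cv); (16,13,cv); (17,11,cv); (17,12,cv); (17,13,cv); result: nodes: 1:V, 2:V, 3:V, 5:V, 7:T, 10:T, 11:V, 12:V, 13:V, 14:T, 15:T, 16:T, 17:T edges: (7,2,cv); (7,2,cvk); (7,3,cv); (7,5,cv); (10,1,cv); (10,2,cv); (10,5,cv); (14,1,cv); (14,11,cv); (14,13,cv); (15,3,cv); (15,11,cv); (15,12,cv); (16,5,cv); (16,12,cv); (16,13,cv); (17,11,cv); (17,12,cv); (17,13,cv)
final:
nodes: 1:V, 2:V, 3:V, 5:V, 7:T, 10:T, 11:V, 12:V, 13:V, 14:T, 15:T, 16:T, 17:T
edges: (7,2,cv); (7,2,cvk); (7,3,cv); (7,5,cv); (10,1,cv); (10,2,cv); (10,5,cv); (14,1,cv); (14,11,cv); (14,13,cv); (15,3,cv); (15,11,cv); (15,12,cv); (16,5,cv); (16,12,cv); (16,13,cv); (17,11,cv); (17,12,cv); (17,13,cv)


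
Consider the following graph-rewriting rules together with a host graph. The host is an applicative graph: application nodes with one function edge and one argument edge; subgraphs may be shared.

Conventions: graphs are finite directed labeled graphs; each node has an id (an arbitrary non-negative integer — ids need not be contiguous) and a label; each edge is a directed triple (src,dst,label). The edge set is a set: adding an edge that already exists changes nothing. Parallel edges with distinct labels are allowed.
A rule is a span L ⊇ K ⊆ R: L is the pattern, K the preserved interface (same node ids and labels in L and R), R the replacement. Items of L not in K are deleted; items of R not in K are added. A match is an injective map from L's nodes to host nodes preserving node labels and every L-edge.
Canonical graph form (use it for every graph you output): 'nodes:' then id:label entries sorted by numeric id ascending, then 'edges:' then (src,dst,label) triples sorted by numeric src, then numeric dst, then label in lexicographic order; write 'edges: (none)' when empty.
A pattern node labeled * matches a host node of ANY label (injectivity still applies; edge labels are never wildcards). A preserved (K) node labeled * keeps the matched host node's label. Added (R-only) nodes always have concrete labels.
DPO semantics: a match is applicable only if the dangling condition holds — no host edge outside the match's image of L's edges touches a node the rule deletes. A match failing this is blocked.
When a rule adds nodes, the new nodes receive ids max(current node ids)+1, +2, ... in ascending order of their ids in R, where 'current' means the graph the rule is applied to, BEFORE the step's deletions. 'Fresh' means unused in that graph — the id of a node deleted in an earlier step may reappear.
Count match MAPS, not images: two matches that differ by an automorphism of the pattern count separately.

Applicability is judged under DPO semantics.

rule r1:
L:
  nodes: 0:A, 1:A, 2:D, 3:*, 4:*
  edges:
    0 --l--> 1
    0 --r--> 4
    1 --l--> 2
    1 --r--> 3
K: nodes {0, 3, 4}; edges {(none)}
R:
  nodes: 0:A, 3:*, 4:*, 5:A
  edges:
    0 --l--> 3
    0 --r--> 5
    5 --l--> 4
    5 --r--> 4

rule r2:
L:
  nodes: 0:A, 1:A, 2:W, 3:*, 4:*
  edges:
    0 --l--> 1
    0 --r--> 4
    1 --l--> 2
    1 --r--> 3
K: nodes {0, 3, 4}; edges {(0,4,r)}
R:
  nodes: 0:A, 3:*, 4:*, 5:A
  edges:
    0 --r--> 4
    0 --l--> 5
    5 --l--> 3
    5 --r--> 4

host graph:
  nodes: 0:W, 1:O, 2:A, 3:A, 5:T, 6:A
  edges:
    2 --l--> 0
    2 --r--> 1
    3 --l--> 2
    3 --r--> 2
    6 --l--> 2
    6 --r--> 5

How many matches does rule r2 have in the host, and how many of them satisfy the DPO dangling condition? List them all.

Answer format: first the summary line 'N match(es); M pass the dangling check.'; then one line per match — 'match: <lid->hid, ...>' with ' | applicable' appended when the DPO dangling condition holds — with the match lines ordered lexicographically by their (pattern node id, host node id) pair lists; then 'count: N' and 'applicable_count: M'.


1 match(es); 0 pass the dangling check.
match: 0->6, 1->2, 2->0, 3->1, 4->5
count: 1
applicable_count: 0


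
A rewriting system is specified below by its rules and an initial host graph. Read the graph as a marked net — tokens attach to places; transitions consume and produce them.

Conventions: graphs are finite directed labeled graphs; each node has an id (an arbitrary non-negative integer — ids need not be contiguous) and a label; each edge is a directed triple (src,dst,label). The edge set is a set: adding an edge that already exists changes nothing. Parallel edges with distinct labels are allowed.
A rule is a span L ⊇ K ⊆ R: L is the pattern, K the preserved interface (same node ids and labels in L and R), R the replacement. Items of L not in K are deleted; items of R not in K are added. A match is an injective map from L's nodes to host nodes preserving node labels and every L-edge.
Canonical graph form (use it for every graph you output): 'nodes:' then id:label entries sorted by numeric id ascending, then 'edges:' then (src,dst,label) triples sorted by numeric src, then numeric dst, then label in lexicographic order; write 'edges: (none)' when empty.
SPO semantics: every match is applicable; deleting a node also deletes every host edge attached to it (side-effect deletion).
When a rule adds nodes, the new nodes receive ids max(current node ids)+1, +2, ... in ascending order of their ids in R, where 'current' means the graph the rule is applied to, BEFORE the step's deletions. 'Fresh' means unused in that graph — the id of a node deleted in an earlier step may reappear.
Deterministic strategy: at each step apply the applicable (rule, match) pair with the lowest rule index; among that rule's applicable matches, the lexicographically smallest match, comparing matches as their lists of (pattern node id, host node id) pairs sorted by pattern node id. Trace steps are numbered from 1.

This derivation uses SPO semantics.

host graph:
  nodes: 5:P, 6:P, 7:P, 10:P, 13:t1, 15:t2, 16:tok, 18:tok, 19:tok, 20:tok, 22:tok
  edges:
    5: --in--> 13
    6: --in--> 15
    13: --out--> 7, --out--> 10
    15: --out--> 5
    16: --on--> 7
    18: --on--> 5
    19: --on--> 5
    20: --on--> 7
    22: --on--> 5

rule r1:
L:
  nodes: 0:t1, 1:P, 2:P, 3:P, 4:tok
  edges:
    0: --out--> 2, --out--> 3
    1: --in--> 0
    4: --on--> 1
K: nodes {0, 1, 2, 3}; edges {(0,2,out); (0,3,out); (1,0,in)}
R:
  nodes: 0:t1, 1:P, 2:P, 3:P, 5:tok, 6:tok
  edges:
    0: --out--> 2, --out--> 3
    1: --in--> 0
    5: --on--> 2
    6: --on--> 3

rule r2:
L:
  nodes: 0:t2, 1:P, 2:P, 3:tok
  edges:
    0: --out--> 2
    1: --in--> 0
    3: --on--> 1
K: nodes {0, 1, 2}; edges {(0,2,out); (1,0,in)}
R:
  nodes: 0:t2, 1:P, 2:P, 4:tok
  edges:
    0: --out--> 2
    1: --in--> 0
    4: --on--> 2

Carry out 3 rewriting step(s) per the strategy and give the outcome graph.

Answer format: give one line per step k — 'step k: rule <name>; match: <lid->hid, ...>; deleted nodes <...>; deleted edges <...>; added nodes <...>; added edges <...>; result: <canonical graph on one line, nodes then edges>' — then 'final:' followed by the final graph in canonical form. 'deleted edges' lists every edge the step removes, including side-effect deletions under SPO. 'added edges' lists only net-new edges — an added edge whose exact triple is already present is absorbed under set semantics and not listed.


step 1: rule r1; match: 0->13, 1->5, 2->7, 3->10, 4->18; deleted nodes 18; deleted edges (18,5,on); added nodes 23, 24; added edges (23,7,on); (24,10,on); result: nodes: 5:P, 6:P, 7:P, 10:P, 13:t1, 15:t2, 16:tok, 19:tok, 20:tok, 22:tok, 23:tok, 24:tok edges: (5,13,in); (6,15,in); (13,7,out); (13,10,out); (15,5,out); (16,7,on); (19,5,on); (20,7,on); (22,5,on); (23,7,on); (24,10,on)
step 2: rule r1; match: 0->13, 1->5, 2->7, 3->10, 4->19; deleted nodes 19; deleted edges (19,5,on); added nodes 25, 26; added edges (25,7,on); (26,10,on); result: nodes: 5:P, 6:P, 7:P, 10:P, 13:t1, 15:t2, 16:tok, 20:tok, 22:tok, 23:tok, 24:tok, 25:tok, 26:tok edges: (5,13,in); (6,15,in); (13,7,out); (13,10,out); (15,5,out); (16,7,on); (20,7,on); (22,5,on); (23,7,on); (24,10,on); (25,7,on); (26,10,on)
step 3: rule r1; match: 0->13, 1->5, 2->7, 3->10, 4->22; deleted nodes 22; deleted edges (22,5,on); added nodes 27, 28; added edges (27,7,on); (28,10,on); result: nodes: 5:P, 6:P, 7:P, 10:P, 13:t1, 15:t2, 16:tok, 20:tok, 23:tok, 24:tok, 25:tok, 26:tok, 27:tok, 28:tok edges: (5,13,in); (6,15,in); (13,7,out); (13,10,out); (15,5,out); (16,7,on); (20,7,on); (23,7,on); (24,10,on); (25,7,on); (26,10,on); (27,7,on); (28,10,on)
final:
nodes: 5:P, 6:P, 7:P, 10:P, 13:t1, 15:t2, 16:tok, 20:tok, 23:tok, 24:tok, 25:tok, 26:tok, 27:tok, 28:tok
edges: (5,13,in); (6,15,in); (13,7,out); (13,10,out); (15,5,out); (16,7,on); (20,7,on); (23,7,on); (24,10,on); (25,7,on); (26,10,on); (27,7,on); (28,10,on)


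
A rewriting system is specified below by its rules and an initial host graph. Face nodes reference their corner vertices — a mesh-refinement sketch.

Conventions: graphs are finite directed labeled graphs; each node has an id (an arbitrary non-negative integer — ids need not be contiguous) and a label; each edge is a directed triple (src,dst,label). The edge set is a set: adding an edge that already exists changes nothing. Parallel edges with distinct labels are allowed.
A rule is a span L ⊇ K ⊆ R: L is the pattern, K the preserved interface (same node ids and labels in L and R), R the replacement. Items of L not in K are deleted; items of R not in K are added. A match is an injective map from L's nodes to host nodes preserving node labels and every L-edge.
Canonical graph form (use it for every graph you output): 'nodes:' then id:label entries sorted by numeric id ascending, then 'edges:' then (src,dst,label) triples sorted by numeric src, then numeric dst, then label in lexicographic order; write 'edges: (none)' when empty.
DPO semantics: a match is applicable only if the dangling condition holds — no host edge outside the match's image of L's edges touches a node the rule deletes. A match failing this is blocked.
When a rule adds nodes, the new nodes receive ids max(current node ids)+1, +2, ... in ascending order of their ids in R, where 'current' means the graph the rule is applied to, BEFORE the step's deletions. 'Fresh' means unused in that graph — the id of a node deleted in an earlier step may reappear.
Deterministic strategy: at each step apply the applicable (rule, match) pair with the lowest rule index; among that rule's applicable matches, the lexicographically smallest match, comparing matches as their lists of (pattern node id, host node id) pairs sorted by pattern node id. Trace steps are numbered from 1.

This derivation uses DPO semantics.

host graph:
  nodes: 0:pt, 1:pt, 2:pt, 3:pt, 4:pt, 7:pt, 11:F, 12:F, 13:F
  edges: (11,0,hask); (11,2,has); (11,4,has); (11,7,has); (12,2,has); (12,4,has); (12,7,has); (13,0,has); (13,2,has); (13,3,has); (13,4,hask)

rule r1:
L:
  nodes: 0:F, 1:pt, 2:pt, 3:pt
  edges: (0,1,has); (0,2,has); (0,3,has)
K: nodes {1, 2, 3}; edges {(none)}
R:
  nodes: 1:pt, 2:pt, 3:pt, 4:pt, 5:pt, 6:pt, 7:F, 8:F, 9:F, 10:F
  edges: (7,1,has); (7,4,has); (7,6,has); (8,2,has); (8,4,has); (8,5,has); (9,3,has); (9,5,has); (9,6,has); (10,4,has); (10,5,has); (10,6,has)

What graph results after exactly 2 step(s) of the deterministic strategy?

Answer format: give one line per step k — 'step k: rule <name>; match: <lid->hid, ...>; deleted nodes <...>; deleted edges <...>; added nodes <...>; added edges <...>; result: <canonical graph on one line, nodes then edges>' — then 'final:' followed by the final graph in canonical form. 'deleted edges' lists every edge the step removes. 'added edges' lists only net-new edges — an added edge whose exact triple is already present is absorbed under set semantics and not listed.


step 1: rule r1; match: 0->12, 1->2, 2->4, 3->7; deleted nodes 12; deleted edges (12,2,has); (12,4,has); (12,7,has); added nodes 14, 15, 16, 17, 18, 19, 20; added edges (17,2,has); (17,14,has); (17,16,has); (18,4,has); (18,14,has); (18,15,has); (19,7,has); (19,15,has); (19,16,has); (20,14,has); (20,15,has); (20,16,has); result: nodes: 0:pt, 1:pt, 2:pt, 3:pt, 4:pt, 7:pt, 11:F, 13:F, 14:pt, 15:pt, 16:pt, 17:F, 18:F, 19:F, 20:F edges: (11,0,hask); (11,2,has); (11,4,has); (11,7,has); (13,0,has); (13,2,has); (13,3,has); (13,4,hask); (17,2,has); (17,14,has); (17,16,has); (18,4,has); (18,14,has); (18,15,has); (19,7,has); (19,15,has); (19,16,has); (20,14,has); (20,15,has); (20,16,has)
step 2: rule r1; match: 0->17, 1->2, 2->14, 3->16; deleted nodes 17; deleted edges (17,2,has); (17,14,has); (17,16,has); added nodes 21, 22, 23, 24, 25, 26, 27; added edges (24,2,has); (24,21,has); (24,23,has); (25,14,has); (25,21,has); (25,22,has); (26,16,has); (26,22,has); (26,23,has); (27,21,has); (27,22,has); (27,23,has); result: nodes: 0:pt, 1:pt, 2:pt, 3:pt, 4:pt, 7:pt, 11:F, 13:F, 14:pt, 15:pt, 16:pt, 18:F, 19:F, 20:F, 21:pt, 22:pt, 23:pt, 24:F, 25:F, 26:F, 27:F edges: (11,0,hask); (11,2,has); (11,4,has); (11,7,has); (13,0,has); (13,2,has); (13,3,has); (13,4,hask); (18,4,has); (18,14,has); (18,15,has); (19,7,has); (19,15,has); (19,16,has); (20,14,has); (20,15,has); (20,16,has); (24,2,has); (24,21,has); (24,23,has); (25,14,has); (25,21,has); (25,22,has); (26,16,has); (26,22,has); (26,23,has); (27,21,has); (27,22,has); (27,23,has)
final:
nodes: 0:pt, 1:pt, 2:pt, 3:pt, 4:pt, 7:pt, 11:F, 13:F, 14:pt, 15:pt, 16:pt, 18:F, 19:F, 20:F, 21:pt, 22:pt, 23:pt, 24:F, 25:F, 26:F, 27:F
edges: (11,0,hask); (11,2,has); (11,4,has); (11,7,has); (13,0,has); (13,2,has); (13,3,has); (13,4,hask); (18,4,has); (18,14,has); (18,15,has); (19,7,has); (19,15,has); (19,16,has); (20,14,has); (20,15,has); (20,16,has); (24,2,has); (24,21,has); (24,23,has); (25,14,has); (25,21,has); (25,22,has); (26,16,has); (26,22,has); (26,23,has); (27,21,has); (27,22,has); (27,23,has)


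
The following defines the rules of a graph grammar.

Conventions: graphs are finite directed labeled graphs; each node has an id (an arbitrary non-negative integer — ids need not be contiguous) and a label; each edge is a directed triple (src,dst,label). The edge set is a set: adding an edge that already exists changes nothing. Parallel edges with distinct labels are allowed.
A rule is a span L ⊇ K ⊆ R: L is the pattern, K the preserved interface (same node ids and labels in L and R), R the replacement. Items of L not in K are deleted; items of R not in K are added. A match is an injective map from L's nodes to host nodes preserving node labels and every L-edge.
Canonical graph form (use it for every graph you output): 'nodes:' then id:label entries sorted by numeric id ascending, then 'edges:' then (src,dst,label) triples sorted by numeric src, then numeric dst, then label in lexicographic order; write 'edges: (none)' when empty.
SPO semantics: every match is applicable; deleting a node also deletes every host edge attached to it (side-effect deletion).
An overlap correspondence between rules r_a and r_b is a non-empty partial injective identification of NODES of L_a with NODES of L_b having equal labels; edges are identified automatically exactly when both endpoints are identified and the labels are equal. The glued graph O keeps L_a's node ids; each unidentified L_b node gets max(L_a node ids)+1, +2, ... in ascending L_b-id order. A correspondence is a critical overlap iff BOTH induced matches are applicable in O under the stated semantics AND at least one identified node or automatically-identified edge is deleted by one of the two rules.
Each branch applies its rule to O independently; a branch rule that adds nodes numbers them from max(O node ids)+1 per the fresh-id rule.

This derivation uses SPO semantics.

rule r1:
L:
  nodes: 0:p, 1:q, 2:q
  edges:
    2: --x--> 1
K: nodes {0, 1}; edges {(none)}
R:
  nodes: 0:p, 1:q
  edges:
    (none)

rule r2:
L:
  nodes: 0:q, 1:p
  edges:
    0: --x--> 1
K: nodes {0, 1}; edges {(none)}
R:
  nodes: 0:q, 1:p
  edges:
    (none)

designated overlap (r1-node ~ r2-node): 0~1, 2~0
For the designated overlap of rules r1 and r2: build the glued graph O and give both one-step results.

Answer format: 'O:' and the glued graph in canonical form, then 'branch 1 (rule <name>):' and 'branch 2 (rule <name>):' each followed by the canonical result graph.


O:
nodes: 0:p, 1:q, 2:q
edges: (2,0,x); (2,1,x)
branch 1 (rule r1):
nodes: 0:p, 1:q
edges: (none)
branch 2 (rule r2):
nodes: 0:p, 1:q, 2:q
edges: (2,1,x)


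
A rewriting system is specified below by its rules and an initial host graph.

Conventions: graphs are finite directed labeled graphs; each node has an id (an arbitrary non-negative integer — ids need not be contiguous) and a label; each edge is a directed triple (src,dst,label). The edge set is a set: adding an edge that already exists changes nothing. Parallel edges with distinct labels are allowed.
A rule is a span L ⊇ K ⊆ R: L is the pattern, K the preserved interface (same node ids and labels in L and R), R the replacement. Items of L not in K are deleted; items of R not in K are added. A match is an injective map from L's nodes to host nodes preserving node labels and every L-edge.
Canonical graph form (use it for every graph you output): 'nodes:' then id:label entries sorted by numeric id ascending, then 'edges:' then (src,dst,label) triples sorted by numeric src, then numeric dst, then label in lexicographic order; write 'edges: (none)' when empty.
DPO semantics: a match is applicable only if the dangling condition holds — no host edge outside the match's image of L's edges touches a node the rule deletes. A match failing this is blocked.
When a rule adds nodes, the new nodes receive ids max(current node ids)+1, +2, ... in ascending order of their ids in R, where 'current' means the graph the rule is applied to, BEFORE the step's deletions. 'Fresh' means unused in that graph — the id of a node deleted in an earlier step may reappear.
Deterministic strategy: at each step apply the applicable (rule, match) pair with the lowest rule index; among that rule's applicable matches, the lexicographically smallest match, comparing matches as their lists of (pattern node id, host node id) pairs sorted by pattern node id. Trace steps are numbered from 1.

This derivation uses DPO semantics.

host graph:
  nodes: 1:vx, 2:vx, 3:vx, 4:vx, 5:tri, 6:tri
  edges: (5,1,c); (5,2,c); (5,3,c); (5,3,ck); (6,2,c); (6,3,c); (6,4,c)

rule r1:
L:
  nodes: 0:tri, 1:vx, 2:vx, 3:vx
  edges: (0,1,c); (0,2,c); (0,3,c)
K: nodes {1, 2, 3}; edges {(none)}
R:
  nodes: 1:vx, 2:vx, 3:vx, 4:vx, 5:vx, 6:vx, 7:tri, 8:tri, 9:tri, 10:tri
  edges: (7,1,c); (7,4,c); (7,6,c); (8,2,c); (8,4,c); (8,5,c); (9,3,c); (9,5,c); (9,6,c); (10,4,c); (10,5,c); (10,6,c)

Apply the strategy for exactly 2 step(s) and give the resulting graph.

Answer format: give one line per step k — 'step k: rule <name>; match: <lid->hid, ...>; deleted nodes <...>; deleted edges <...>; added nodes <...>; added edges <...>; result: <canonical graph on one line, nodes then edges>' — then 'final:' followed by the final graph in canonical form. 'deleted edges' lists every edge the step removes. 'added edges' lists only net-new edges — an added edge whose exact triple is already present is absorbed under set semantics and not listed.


step 1: rule r1; match: 0->6, 1->2, 2->3, 3->4; deleted nodes 6; deleted edges (6,2,c); (6,3,c); (6,4,c); added nodes 7, 8, 9, 10, 11, 12, 13; added edges (10,2,c); (10,7,c); (10,9,c); (11,3,c); (11,7,c); (11,8,c); (12,4,c); (12,8,c); (12,9,c); (13,7,c); (13,8,c); (13,9,c); result: nodes: 1:vx, 2:vx, 3:vx, 4:vx, 5:tri, 7:vx, 8:vx, 9:vx, 10:tri, 11:tri, 12:tri, 13:tri edges: (5,1,c); (5,2,c); (5,3,c); (5,3,ck); (10,2,c); (10,7,c); (10,9,c); (11,3,c); (11,7,c); (11,8,c); (12,4,c); (12,8,c); (12,9,c); (13,7,c); (13,8,c); (13,9,c)
step 2: rule r1; match: 0->10, 1->2, 2->7, 3->9; deleted nodes 10; deleted edges (10,2,c); (10,7,c); (10,9,c); added nodes 14, 15, 16, 17, 18, 19, 20; added edges (17,2,c); (17,14,c); (17,16,c); (18,7,c); (18,14,c); (18,15,c); (19,9,c); (19,15,c); (19,16,c); (20,14,c); (20,15,c); (20,16,c); result: nodes: 1:vx, 2:vx, 3:vx, 4:vx, 5:tri, 7:vx, 8:vx, 9:vx, 11:tri, 12:tri, 13:tri, 14:vx, 15:vx, 16:vx, 17:tri, 18:tri, 19:tri, 20:tri edges: (5,1,c); (5,2,c); (5,3,c); (5,3,ck); (11,3,c); (11,7,c); (11,8,c); (12,4,c); (12,8,c); (12,9,c); (13,7,c); (13,8,c); (13,9,c); (17,2,c); (17,14,c); (17,16,c); (18,7,c); (18,14,c); (18,15,c); (19,9,c); (19,15,c); (19,16,c); (20,14,c); (20,15,c); (20,16,c)
final:
nodes: 1:vx, 2:vx, 3:vx, 4:vx, 5:tri, 7:vx, 8:vx, 9:vx, 11:tri, 12:tri, 13:tri, 14:vx, 15:vx, 16:vx, 17:tri, 18:tri, 19:tri, 20:tri
edges: (5,1,c); (5,2,c); (5,3,c); (5,3,ck); (11,3,c); (11,7,c); (11,8,c); (12,4,c); (12,8,c); (12,9,c); (13,7,c); (13,8,c); (13,9,c); (17,2,c); (17,14,c); (17,16,c); (18,7,c); (18,14,c); (18,15,c); (19,9,c); (19,15,c); (19,16,c); (20,14,c); (20,15,c); (20,16,c)


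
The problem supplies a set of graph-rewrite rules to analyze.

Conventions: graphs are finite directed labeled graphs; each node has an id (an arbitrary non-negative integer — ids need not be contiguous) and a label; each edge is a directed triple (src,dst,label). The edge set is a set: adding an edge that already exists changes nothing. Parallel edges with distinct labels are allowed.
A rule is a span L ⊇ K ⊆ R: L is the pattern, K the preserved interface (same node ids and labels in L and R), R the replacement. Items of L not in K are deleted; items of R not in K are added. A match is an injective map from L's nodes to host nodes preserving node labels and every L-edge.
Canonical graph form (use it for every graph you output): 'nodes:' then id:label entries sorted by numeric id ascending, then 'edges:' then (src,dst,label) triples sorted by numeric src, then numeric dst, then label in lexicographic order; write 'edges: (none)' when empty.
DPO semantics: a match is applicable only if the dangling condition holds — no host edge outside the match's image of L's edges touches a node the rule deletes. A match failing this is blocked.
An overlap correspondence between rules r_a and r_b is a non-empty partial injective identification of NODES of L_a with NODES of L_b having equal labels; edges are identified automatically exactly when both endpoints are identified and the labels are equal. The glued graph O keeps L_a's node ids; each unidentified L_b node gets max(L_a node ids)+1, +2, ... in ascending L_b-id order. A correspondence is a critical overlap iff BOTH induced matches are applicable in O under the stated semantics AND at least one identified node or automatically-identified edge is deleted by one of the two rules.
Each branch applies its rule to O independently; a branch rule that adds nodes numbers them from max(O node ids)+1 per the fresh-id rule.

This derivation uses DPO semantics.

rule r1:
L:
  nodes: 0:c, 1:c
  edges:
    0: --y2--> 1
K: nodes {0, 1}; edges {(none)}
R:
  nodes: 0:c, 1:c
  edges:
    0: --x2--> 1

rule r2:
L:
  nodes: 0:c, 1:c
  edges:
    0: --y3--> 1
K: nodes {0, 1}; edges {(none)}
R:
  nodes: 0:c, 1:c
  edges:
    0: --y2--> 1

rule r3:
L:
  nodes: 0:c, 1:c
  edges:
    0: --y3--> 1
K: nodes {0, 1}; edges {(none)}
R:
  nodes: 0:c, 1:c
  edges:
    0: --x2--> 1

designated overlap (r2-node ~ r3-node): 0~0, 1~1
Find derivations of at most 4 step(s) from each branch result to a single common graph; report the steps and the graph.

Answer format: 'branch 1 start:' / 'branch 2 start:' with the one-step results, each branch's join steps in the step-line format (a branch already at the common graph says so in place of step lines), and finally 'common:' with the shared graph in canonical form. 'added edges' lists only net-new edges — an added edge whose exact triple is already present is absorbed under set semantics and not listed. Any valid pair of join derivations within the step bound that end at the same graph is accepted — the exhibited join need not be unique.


branch 1 start:
nodes: 0:c, 1:c
edges: (0,1,y2)
branch 2 start:
nodes: 0:c, 1:c
edges: (0,1,x2)
branch 1 step 1: rule r1; match: 0->0, 1->1; deleted nodes (none); deleted edges (0,1,y2); added nodes (none); added edges (0,1,x2); result: nodes: 0:c, 1:c edges: (0,1,x2)
branch 2: already at the common graph (0 steps)
common:
nodes: 0:c, 1:c
edges: (0,1,x2)


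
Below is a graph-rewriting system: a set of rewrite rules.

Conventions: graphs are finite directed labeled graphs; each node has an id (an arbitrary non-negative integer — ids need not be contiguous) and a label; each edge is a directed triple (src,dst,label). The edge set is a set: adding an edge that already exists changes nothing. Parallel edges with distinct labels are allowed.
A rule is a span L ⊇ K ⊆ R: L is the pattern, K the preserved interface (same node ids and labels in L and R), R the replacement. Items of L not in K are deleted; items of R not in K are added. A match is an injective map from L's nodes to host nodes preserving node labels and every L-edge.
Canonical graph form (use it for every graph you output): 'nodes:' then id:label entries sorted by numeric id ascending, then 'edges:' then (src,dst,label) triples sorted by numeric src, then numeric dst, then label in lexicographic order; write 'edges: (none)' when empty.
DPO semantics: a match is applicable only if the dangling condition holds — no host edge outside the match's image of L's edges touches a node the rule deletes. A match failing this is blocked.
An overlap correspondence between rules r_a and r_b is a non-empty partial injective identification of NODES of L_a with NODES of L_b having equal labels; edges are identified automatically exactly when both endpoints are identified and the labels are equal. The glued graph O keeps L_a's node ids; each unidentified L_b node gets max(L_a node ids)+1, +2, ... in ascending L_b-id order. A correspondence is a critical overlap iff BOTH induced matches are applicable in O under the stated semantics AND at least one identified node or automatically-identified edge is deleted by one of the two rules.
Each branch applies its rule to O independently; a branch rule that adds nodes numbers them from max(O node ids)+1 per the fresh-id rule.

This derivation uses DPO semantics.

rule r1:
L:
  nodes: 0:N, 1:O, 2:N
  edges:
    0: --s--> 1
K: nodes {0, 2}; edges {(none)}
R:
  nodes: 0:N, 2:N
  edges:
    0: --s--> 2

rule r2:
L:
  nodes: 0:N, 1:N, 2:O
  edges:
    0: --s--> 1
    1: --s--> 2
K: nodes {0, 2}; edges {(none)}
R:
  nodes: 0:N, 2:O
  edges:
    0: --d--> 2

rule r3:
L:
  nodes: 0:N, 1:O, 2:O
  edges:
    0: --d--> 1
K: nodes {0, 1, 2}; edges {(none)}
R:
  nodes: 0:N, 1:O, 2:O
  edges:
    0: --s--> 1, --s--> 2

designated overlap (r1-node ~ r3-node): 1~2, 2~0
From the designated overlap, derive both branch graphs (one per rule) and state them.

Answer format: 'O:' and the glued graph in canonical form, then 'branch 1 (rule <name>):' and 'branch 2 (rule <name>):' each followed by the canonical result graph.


O:
nodes: 0:N, 1:O, 2:N, 3:O
edges: (0,1,s); (2,3,d)
branch 1 (rule r1):
nodes: 0:N, 2:N, 3:O
edges: (0,2,s); (2,3,d)
branch 2 (rule r3):
nodes: 0:N, 1:O, 2:N, 3:O
edges: (0,1,s); (2,1,s); (2,3,s)
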